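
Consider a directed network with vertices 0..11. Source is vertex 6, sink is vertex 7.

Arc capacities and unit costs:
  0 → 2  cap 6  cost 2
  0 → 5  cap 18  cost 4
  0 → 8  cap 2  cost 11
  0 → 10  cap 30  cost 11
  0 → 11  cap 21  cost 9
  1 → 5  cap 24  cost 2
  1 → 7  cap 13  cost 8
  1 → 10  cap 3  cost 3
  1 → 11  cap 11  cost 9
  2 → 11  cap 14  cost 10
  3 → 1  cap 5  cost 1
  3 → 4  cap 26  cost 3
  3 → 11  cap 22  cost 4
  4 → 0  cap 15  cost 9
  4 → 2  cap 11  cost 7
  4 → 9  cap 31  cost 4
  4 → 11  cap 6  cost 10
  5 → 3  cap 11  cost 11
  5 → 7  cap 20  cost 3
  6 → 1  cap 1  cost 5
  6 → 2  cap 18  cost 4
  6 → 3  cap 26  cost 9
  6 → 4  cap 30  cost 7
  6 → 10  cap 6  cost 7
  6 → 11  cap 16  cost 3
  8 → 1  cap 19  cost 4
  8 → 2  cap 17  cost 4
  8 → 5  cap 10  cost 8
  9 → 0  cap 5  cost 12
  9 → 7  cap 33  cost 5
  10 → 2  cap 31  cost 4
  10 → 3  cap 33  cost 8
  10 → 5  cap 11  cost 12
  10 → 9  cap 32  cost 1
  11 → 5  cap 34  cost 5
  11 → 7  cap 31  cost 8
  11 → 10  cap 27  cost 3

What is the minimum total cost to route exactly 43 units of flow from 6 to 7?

Minimum cost for 43 units: 579

shortest-cost path #1: 6→1→5→7 push 1 @ unit cost 10 (adds 10)
shortest-cost path #2: 6→11→7 push 16 @ unit cost 11 (adds 176)
shortest-cost path #3: 6→10→9→7 push 6 @ unit cost 13 (adds 78)
shortest-cost path #4: 6→3→1→5→7 push 5 @ unit cost 15 (adds 75)
shortest-cost path #5: 6→4→9→7 push 15 @ unit cost 16 (adds 240)
total cost = 579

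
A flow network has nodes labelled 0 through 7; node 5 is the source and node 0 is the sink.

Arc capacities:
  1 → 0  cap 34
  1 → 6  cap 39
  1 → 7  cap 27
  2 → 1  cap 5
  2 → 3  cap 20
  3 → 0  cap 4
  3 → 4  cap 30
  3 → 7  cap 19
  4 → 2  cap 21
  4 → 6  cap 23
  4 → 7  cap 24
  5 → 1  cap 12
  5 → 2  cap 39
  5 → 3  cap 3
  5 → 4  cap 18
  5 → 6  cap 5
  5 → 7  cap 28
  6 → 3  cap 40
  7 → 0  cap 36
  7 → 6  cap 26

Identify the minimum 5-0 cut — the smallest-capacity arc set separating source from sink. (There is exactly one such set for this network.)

augment #1: 5→1→0 push 12
augment #2: 5→3→0 push 3
augment #3: 5→7→0 push 28
augment #4: 5→2→1→0 push 5
augment #5: 5→2→3→0 push 1
augment #6: 5→4→7→0 push 8
max flow = 57; residual-reachable set from 5 gives S-side
cut edges (S→T): {(2,1), (3,0), (5,1), (7,0)} total cap 57

Min-cut arcs: {(2,1), (3,0), (5,1), (7,0)} (total capacity 57)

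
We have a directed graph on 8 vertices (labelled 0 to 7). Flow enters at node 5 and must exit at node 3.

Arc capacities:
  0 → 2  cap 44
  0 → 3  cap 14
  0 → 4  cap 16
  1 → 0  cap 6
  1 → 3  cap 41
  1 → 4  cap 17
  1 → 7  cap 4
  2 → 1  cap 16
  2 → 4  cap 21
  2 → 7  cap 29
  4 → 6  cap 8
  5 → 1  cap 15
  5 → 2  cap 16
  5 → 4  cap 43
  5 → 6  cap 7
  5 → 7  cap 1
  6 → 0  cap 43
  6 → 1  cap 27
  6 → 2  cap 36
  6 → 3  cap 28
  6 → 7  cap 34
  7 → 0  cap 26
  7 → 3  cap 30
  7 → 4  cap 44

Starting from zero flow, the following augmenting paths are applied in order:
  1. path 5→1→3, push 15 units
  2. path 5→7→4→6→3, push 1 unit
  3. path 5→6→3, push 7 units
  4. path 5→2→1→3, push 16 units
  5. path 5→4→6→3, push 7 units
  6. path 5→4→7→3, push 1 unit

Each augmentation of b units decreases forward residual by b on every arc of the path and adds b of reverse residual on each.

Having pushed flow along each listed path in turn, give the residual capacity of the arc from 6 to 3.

after path 1 (5→1→3, push 15): res(6,3)=28
after path 2 (5→7→4→6→3, push 1): res(6,3)=27
after path 3 (5→6→3, push 7): res(6,3)=20
after path 4 (5→2→1→3, push 16): res(6,3)=20
after path 5 (5→4→6→3, push 7): res(6,3)=13
after path 6 (5→4→7→3, push 1): res(6,3)=13

Residual capacity of (6,3): 13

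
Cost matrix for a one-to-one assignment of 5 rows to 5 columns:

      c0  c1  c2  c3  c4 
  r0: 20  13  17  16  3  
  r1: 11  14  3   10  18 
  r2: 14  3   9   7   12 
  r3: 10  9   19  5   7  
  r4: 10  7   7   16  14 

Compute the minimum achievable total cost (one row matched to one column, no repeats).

optimal assignment: row0→col4 (cost 3), row1→col2 (cost 3), row2→col1 (cost 3), row3→col3 (cost 5), row4→col0 (cost 10)
total = 3 + 3 + 3 + 5 + 10 = 24

Minimum assignment cost: 24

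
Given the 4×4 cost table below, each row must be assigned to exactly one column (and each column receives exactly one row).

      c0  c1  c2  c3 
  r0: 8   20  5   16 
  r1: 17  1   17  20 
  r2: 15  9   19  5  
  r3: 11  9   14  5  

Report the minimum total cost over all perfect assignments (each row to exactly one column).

Minimum assignment cost: 22

optimal assignment: row0→col2 (cost 5), row1→col1 (cost 1), row2→col3 (cost 5), row3→col0 (cost 11)
total = 5 + 1 + 5 + 11 = 22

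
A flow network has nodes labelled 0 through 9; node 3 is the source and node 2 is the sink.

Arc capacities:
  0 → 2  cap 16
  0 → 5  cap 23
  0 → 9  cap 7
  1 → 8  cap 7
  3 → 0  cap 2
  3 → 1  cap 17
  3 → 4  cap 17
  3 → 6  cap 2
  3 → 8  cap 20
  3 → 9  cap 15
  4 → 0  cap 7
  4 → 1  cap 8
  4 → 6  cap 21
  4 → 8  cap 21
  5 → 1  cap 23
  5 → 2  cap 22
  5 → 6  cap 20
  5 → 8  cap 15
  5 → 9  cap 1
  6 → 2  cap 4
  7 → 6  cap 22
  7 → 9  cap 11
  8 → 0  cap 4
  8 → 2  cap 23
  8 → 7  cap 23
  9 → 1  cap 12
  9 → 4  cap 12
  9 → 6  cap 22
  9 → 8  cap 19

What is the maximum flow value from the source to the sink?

augment #1: 3→0→2 bottleneck 2, total now 2
augment #2: 3→6→2 bottleneck 2, total now 4
augment #3: 3→8→2 bottleneck 20, total now 24
augment #4: 3→1→8→2 bottleneck 3, total now 27
augment #5: 3→4→0→2 bottleneck 7, total now 34
augment #6: 3→4→6→2 bottleneck 2, total now 36
augment #7: 3→1→8→0→2 bottleneck 4, total now 40

Maximum flow value: 40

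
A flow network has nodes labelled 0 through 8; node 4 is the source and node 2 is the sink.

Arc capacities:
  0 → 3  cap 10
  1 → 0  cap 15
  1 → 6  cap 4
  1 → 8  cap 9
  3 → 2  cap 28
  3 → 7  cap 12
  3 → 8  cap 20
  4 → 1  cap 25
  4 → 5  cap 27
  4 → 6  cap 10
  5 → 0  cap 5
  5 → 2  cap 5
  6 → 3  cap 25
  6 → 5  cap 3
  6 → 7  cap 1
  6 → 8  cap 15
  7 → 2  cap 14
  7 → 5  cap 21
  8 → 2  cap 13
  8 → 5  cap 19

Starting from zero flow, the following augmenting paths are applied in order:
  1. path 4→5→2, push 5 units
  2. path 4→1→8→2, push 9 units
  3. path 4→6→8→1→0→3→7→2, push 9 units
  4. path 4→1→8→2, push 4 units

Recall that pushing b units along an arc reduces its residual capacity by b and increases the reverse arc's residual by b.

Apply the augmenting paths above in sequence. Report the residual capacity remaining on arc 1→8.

Residual capacity of (1,8): 5

after path 1 (4→5→2, push 5): res(1,8)=9
after path 2 (4→1→8→2, push 9): res(1,8)=0
after path 3 (4→6→8→1→0→3→7→2, push 9): res(1,8)=9
after path 4 (4→1→8→2, push 4): res(1,8)=5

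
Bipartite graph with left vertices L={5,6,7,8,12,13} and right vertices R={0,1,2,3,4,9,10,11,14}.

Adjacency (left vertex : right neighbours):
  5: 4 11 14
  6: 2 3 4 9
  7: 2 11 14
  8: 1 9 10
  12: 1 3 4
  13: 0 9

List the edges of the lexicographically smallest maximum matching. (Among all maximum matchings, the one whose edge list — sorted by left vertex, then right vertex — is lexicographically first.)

Lex-smallest maximum matching: {(5,4), (6,2), (7,11), (8,1), (12,3), (13,0)}

|M| = 6 (so the lex-smallest maximum matching has 6 edges)
process left vertices in ascending order; for each, take the smallest-labelled available neighbour that still permits 6 edges overall, or leave it unmatched if none does
lex-smallest matching: {5-4, 6-2, 7-11, 8-1, 12-3, 13-0}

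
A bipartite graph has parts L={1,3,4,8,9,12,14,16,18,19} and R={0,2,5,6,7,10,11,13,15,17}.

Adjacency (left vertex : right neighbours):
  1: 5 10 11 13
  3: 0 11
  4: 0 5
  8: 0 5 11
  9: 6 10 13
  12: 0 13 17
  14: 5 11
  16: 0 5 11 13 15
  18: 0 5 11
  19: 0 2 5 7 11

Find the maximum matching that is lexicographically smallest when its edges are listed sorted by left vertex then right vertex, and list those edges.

|M| = 8 (so the lex-smallest maximum matching has 8 edges)
process left vertices in ascending order; for each, take the smallest-labelled available neighbour that still permits 8 edges overall, or leave it unmatched if none does
lex-smallest matching: {1-10, 3-0, 4-5, 8-11, 9-6, 12-13, 16-15, 19-2}

Lex-smallest maximum matching: {(1,10), (3,0), (4,5), (8,11), (9,6), (12,13), (16,15), (19,2)}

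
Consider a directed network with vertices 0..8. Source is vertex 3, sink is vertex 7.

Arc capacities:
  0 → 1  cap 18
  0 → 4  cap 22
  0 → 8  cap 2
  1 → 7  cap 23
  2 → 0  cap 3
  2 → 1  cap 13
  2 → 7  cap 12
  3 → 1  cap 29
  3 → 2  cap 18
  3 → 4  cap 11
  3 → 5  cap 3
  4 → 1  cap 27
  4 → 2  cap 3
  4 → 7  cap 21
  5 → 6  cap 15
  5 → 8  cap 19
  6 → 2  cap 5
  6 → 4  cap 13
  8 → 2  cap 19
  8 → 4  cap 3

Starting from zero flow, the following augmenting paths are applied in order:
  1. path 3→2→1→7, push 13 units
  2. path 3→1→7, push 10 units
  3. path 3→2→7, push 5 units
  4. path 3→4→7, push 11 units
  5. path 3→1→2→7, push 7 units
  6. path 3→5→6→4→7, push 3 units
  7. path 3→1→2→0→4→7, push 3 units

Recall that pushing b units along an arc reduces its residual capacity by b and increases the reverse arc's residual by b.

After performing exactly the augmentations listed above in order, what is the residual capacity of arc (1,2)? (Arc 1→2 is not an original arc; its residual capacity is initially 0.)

Residual capacity of (1,2): 3

after path 1 (3→2→1→7, push 13): res(1,2)=13
after path 2 (3→1→7, push 10): res(1,2)=13
after path 3 (3→2→7, push 5): res(1,2)=13
after path 4 (3→4→7, push 11): res(1,2)=13
after path 5 (3→1→2→7, push 7): res(1,2)=6
after path 6 (3→5→6→4→7, push 3): res(1,2)=6
after path 7 (3→1→2→0→4→7, push 3): res(1,2)=3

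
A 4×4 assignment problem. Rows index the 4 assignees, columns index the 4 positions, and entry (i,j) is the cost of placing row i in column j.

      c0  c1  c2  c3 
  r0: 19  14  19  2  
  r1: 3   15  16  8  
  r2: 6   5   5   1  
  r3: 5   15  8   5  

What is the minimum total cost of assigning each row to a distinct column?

Minimum assignment cost: 18

optimal assignment: row0→col3 (cost 2), row1→col0 (cost 3), row2→col1 (cost 5), row3→col2 (cost 8)
total = 2 + 3 + 5 + 8 = 18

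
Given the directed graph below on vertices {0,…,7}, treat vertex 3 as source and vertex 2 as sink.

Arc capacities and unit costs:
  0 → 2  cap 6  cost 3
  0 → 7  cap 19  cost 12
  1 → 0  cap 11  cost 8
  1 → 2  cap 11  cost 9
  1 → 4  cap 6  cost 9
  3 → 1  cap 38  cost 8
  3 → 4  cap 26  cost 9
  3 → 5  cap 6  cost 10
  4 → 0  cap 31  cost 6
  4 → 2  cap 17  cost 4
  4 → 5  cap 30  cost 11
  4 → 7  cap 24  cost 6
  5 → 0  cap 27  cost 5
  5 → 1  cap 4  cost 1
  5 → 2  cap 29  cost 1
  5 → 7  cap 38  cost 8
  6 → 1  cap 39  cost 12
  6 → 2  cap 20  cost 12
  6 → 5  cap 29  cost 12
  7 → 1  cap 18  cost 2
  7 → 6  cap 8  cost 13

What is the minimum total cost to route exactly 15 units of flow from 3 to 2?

shortest-cost path #1: 3→5→2 push 6 @ unit cost 11 (adds 66)
shortest-cost path #2: 3→4→2 push 9 @ unit cost 13 (adds 117)
total cost = 183

Minimum cost for 15 units: 183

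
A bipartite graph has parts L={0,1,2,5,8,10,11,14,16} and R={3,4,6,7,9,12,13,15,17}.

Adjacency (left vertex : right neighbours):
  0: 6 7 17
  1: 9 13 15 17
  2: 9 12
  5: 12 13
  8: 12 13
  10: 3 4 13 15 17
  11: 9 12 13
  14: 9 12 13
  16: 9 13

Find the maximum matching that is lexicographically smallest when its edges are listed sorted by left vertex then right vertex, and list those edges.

Lex-smallest maximum matching: {(0,6), (1,15), (2,9), (5,12), (8,13), (10,3)}

|M| = 6 (so the lex-smallest maximum matching has 6 edges)
process left vertices in ascending order; for each, take the smallest-labelled available neighbour that still permits 6 edges overall, or leave it unmatched if none does
lex-smallest matching: {0-6, 1-15, 2-9, 5-12, 8-13, 10-3}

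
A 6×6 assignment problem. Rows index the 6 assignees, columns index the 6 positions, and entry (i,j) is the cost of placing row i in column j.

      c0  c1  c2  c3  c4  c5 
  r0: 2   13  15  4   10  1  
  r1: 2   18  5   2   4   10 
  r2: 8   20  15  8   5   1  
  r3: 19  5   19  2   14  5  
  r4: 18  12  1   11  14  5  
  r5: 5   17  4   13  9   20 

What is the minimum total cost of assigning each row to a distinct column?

optimal assignment: row0→col5 (cost 1), row1→col3 (cost 2), row2→col4 (cost 5), row3→col1 (cost 5), row4→col2 (cost 1), row5→col0 (cost 5)
total = 1 + 2 + 5 + 5 + 1 + 5 = 19

Minimum assignment cost: 19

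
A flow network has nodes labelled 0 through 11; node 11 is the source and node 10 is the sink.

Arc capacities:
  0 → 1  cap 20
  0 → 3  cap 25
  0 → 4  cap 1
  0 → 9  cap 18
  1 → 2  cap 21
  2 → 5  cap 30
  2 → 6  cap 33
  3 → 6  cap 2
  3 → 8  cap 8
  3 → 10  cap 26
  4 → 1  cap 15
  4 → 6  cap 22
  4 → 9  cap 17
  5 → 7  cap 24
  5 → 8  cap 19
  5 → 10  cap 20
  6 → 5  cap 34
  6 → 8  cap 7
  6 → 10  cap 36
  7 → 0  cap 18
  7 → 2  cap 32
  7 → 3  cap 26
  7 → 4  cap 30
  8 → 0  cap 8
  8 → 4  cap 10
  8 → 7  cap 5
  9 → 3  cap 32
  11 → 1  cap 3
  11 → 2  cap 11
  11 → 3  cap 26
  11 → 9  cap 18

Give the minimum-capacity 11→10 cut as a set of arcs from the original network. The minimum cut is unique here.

augment #1: 11→3→10 push 26
augment #2: 11→2→5→10 push 11
augment #3: 11→1→2→5→10 push 3
augment #4: 11→9→3→6→10 push 2
augment #5: 11→9→3→8→4→6→10 push 8
max flow = 50; residual-reachable set from 11 gives S-side
cut edges (S→T): {(3,6), (3,8), (3,10), (11,1), (11,2)} total cap 50

Min-cut arcs: {(3,6), (3,8), (3,10), (11,1), (11,2)} (total capacity 50)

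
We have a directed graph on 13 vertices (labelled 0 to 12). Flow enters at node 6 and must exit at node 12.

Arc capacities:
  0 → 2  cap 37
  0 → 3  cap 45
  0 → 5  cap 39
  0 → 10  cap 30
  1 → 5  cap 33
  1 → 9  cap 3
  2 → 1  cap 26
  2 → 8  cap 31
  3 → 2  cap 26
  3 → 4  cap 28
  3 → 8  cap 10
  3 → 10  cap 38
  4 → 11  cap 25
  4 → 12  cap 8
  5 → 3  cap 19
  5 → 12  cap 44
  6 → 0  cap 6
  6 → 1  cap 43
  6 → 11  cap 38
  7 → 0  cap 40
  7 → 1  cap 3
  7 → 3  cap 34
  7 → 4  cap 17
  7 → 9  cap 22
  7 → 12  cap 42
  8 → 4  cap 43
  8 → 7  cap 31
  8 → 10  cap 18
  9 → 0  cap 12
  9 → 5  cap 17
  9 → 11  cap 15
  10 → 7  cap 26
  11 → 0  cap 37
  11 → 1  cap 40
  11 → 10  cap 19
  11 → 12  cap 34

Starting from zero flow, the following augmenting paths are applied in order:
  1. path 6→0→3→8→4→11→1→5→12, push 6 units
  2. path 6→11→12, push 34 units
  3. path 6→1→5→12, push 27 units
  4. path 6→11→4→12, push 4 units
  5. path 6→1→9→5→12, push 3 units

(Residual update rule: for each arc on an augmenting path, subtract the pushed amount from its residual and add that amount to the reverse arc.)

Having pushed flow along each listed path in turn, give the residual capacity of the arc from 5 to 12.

Residual capacity of (5,12): 8

after path 1 (6→0→3→8→4→11→1→5→12, push 6): res(5,12)=38
after path 2 (6→11→12, push 34): res(5,12)=38
after path 3 (6→1→5→12, push 27): res(5,12)=11
after path 4 (6→11→4→12, push 4): res(5,12)=11
after path 5 (6→1→9→5→12, push 3): res(5,12)=8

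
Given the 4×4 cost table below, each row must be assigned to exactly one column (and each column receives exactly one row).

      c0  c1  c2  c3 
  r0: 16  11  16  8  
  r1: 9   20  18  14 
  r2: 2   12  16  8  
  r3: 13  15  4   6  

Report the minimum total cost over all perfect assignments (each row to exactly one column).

optimal assignment: row0→col1 (cost 11), row1→col3 (cost 14), row2→col0 (cost 2), row3→col2 (cost 4)
total = 11 + 14 + 2 + 4 = 31

Minimum assignment cost: 31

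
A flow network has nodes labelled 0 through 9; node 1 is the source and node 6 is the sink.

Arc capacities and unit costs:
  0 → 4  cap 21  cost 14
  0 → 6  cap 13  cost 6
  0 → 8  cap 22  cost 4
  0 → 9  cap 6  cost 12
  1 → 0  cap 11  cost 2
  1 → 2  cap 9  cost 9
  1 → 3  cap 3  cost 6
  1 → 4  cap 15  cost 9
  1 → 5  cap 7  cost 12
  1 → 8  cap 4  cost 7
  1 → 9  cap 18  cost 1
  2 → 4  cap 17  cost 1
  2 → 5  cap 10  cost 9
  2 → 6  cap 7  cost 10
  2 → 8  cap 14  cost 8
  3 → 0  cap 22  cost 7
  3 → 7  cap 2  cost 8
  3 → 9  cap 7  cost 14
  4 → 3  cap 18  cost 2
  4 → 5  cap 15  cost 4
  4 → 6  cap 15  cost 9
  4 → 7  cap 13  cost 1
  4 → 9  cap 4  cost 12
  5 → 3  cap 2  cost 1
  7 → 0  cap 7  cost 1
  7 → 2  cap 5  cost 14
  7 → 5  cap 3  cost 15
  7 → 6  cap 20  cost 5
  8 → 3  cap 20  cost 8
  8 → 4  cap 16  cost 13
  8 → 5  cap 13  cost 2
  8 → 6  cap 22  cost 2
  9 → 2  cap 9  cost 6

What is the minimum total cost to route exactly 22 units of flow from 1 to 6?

shortest-cost path #1: 1→0→6 push 11 @ unit cost 8 (adds 88)
shortest-cost path #2: 1→8→6 push 4 @ unit cost 9 (adds 36)
shortest-cost path #3: 1→9→2→4→7→6 push 7 @ unit cost 14 (adds 98)
total cost = 222

Minimum cost for 22 units: 222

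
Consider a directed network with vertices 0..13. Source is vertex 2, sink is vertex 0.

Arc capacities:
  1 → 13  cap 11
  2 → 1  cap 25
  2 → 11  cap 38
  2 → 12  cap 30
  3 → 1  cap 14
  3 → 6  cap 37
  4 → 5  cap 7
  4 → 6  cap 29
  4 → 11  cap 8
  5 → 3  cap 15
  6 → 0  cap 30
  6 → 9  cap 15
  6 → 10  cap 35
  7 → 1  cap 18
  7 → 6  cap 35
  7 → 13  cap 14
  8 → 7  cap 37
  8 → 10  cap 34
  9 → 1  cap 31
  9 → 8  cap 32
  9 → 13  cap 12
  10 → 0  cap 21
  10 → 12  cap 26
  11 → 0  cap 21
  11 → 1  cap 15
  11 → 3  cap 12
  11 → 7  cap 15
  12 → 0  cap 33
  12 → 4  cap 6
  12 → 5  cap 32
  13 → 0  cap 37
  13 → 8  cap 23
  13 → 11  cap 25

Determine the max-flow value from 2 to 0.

augment #1: 2→11→0 bottleneck 21, total now 21
augment #2: 2→12→0 bottleneck 30, total now 51
augment #3: 2→1→13→0 bottleneck 11, total now 62
augment #4: 2→11→3→6→0 bottleneck 12, total now 74
augment #5: 2→11→7→6→0 bottleneck 5, total now 79

Maximum flow value: 79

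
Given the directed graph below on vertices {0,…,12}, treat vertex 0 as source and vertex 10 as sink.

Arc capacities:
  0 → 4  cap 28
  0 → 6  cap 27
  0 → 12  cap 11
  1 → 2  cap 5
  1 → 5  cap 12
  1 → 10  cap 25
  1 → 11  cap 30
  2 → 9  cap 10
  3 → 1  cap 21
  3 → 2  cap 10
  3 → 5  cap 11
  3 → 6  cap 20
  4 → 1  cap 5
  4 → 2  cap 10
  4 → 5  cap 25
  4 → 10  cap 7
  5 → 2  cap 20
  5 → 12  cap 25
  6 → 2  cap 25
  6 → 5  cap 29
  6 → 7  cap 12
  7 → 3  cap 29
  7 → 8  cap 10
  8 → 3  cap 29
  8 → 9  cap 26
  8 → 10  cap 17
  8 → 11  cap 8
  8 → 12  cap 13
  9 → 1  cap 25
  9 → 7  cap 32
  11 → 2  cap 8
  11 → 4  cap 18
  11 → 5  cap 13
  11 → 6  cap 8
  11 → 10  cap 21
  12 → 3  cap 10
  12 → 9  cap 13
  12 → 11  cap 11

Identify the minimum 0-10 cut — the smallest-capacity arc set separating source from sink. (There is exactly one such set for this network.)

Min-cut arcs: {(1,10), (4,10), (7,8), (11,10)} (total capacity 63)

augment #1: 0→4→10 push 7
augment #2: 0→4→1→10 push 5
augment #3: 0→12→11→10 push 11
augment #4: 0→6→7→8→10 push 10
augment #5: 0→4→2→9→1→10 push 10
augment #6: 0→6→7→3→1→10 push 2
augment #7: 0→4→5→12→3→1→10 push 6
augment #8: 0→6→5→12→3→1→10 push 2
augment #9: 0→6→5→12→3→1→11→10 push 2
augment #10: 0→6→5→12→9→1→11→10 push 8
max flow = 63; residual-reachable set from 0 gives S-side
cut edges (S→T): {(1,10), (4,10), (7,8), (11,10)} total cap 63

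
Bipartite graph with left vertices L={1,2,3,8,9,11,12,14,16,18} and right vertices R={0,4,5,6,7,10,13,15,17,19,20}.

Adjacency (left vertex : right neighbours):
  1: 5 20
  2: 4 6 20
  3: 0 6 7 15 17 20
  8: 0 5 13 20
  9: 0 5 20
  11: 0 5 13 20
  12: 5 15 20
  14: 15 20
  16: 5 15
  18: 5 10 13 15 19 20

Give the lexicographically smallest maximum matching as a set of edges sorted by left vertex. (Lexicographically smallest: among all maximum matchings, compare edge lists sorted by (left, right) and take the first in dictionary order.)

|M| = 8 (so the lex-smallest maximum matching has 8 edges)
process left vertices in ascending order; for each, take the smallest-labelled available neighbour that still permits 8 edges overall, or leave it unmatched if none does
lex-smallest matching: {1-5, 2-4, 3-6, 8-0, 9-20, 11-13, 12-15, 18-10}

Lex-smallest maximum matching: {(1,5), (2,4), (3,6), (8,0), (9,20), (11,13), (12,15), (18,10)}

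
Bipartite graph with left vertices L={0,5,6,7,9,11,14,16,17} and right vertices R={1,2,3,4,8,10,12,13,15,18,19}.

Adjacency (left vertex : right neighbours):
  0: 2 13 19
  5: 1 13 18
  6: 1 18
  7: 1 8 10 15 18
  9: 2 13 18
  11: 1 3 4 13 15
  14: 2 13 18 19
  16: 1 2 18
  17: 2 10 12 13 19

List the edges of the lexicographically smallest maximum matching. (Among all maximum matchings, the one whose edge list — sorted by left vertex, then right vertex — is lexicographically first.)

Lex-smallest maximum matching: {(0,2), (5,1), (6,18), (7,8), (9,13), (11,3), (14,19), (17,10)}

|M| = 8 (so the lex-smallest maximum matching has 8 edges)
process left vertices in ascending order; for each, take the smallest-labelled available neighbour that still permits 8 edges overall, or leave it unmatched if none does
lex-smallest matching: {0-2, 5-1, 6-18, 7-8, 9-13, 11-3, 14-19, 17-10}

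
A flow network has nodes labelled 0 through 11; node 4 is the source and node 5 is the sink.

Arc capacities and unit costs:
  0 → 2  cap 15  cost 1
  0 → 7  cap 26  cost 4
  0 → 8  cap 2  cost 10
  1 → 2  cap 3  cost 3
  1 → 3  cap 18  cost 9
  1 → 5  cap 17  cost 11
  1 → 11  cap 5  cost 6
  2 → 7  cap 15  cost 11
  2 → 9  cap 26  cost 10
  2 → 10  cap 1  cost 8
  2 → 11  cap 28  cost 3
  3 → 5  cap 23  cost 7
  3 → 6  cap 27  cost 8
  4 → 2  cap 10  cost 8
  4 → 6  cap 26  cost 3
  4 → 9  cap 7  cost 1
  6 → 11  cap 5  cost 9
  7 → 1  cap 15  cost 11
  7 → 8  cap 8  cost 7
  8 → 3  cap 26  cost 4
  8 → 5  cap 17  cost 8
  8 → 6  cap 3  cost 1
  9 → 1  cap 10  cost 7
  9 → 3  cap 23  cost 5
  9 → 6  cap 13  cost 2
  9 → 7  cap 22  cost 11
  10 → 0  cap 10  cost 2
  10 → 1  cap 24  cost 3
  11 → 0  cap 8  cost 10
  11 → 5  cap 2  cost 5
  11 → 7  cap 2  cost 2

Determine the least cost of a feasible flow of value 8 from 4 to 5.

Minimum cost for 8 units: 107

shortest-cost path #1: 4→9→3→5 push 7 @ unit cost 13 (adds 91)
shortest-cost path #2: 4→2→11→5 push 1 @ unit cost 16 (adds 16)
total cost = 107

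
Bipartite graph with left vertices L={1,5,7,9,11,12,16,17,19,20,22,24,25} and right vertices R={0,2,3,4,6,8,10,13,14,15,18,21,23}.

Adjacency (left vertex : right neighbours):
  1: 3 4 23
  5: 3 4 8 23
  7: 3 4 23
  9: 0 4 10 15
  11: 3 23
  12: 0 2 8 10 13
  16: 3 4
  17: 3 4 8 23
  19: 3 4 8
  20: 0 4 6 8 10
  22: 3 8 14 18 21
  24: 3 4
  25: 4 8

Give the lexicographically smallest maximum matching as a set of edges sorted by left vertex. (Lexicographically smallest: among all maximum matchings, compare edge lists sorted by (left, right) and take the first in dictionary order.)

Lex-smallest maximum matching: {(1,3), (5,4), (7,23), (9,0), (12,2), (17,8), (20,6), (22,14)}

|M| = 8 (so the lex-smallest maximum matching has 8 edges)
process left vertices in ascending order; for each, take the smallest-labelled available neighbour that still permits 8 edges overall, or leave it unmatched if none does
lex-smallest matching: {1-3, 5-4, 7-23, 9-0, 12-2, 17-8, 20-6, 22-14}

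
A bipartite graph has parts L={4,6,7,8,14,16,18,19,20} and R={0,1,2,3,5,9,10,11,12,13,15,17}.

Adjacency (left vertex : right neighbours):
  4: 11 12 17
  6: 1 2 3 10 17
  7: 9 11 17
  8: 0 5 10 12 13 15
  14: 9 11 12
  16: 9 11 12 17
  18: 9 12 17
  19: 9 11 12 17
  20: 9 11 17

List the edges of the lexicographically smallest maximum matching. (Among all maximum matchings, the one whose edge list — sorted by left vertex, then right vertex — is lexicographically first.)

Lex-smallest maximum matching: {(4,11), (6,1), (7,9), (8,0), (14,12), (16,17)}

|M| = 6 (so the lex-smallest maximum matching has 6 edges)
process left vertices in ascending order; for each, take the smallest-labelled available neighbour that still permits 6 edges overall, or leave it unmatched if none does
lex-smallest matching: {4-11, 6-1, 7-9, 8-0, 14-12, 16-17}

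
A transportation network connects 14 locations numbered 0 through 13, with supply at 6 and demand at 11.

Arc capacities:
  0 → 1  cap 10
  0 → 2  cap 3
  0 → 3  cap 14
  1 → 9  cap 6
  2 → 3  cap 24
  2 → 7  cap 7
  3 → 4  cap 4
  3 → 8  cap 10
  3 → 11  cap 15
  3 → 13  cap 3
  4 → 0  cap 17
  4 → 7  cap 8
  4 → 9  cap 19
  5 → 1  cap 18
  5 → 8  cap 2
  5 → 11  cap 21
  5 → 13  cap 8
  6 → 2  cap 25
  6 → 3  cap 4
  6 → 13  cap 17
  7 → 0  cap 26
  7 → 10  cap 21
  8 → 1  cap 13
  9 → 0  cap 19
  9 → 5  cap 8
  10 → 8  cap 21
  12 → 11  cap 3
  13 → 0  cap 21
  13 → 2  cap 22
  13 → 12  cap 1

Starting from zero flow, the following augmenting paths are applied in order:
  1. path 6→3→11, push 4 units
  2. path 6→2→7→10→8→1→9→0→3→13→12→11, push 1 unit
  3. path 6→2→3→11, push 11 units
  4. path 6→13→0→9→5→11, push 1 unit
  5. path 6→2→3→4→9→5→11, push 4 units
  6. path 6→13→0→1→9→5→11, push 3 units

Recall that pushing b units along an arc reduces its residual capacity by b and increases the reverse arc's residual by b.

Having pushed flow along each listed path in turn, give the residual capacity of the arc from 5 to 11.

after path 1 (6→3→11, push 4): res(5,11)=21
after path 2 (6→2→7→10→8→1→9→0→3→13→12→11, push 1): res(5,11)=21
after path 3 (6→2→3→11, push 11): res(5,11)=21
after path 4 (6→13→0→9→5→11, push 1): res(5,11)=20
after path 5 (6→2→3→4→9→5→11, push 4): res(5,11)=16
after path 6 (6→13→0→1→9→5→11, push 3): res(5,11)=13

Residual capacity of (5,11): 13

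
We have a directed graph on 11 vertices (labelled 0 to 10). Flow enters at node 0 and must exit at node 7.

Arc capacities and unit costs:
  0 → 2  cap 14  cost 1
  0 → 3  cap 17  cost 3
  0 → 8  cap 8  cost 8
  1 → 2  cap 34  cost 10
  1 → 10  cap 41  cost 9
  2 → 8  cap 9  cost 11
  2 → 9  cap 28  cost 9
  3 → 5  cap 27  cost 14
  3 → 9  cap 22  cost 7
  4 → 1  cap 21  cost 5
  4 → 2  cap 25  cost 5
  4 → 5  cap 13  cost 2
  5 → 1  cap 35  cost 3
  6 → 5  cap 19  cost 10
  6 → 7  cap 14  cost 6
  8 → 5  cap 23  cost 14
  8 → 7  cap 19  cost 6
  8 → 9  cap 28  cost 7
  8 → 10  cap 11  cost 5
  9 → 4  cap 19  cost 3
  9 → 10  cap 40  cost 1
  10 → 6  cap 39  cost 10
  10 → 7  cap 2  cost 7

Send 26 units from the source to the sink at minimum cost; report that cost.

Minimum cost for 26 units: 499

shortest-cost path #1: 0→8→7 push 8 @ unit cost 14 (adds 112)
shortest-cost path #2: 0→2→8→7 push 9 @ unit cost 18 (adds 162)
shortest-cost path #3: 0→2→9→10→7 push 2 @ unit cost 18 (adds 36)
shortest-cost path #4: 0→2→9→10→6→7 push 3 @ unit cost 27 (adds 81)
shortest-cost path #5: 0→3→9→10→6→7 push 4 @ unit cost 27 (adds 108)
total cost = 499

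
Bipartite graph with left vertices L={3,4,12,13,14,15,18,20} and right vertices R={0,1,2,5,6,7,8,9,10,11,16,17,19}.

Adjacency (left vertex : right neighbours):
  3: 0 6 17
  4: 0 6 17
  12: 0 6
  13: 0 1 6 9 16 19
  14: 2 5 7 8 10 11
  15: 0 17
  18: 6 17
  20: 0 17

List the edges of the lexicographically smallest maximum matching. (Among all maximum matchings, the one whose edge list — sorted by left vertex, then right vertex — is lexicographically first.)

|M| = 5 (so the lex-smallest maximum matching has 5 edges)
process left vertices in ascending order; for each, take the smallest-labelled available neighbour that still permits 5 edges overall, or leave it unmatched if none does
lex-smallest matching: {3-0, 4-6, 13-1, 14-2, 15-17}

Lex-smallest maximum matching: {(3,0), (4,6), (13,1), (14,2), (15,17)}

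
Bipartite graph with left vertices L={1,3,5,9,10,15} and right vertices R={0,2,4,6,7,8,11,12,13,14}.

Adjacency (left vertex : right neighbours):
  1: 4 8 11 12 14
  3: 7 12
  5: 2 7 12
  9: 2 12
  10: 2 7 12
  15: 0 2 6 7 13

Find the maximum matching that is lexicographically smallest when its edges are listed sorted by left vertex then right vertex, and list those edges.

Lex-smallest maximum matching: {(1,4), (3,7), (5,2), (9,12), (15,0)}

|M| = 5 (so the lex-smallest maximum matching has 5 edges)
process left vertices in ascending order; for each, take the smallest-labelled available neighbour that still permits 5 edges overall, or leave it unmatched if none does
lex-smallest matching: {1-4, 3-7, 5-2, 9-12, 15-0}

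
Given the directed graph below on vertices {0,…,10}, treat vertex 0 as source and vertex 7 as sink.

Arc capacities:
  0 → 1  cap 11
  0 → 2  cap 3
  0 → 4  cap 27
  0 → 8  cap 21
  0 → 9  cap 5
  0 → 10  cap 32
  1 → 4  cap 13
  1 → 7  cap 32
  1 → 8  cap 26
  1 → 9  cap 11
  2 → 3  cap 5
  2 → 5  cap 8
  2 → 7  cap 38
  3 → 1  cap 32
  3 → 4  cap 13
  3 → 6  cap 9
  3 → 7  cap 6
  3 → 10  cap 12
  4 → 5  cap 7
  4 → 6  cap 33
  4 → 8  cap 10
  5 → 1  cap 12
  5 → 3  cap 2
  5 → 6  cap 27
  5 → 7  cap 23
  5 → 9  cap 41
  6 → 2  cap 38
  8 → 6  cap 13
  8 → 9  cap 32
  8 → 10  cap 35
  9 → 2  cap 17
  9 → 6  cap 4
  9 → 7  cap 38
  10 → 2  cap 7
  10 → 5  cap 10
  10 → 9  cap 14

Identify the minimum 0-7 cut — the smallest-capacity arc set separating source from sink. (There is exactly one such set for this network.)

Min-cut arcs: {(0,1), (0,2), (0,4), (0,8), (0,9), (10,2), (10,5), (10,9)} (total capacity 98)

augment #1: 0→1→7 push 11
augment #2: 0→2→7 push 3
augment #3: 0→9→7 push 5
augment #4: 0→4→5→7 push 7
augment #5: 0→8→9→7 push 21
augment #6: 0→10→2→7 push 7
augment #7: 0→10→5→7 push 10
augment #8: 0→10→9→7 push 12
augment #9: 0→4→6→2→7 push 20
augment #10: 0→10→9→2→7 push 2
max flow = 98; residual-reachable set from 0 gives S-side
cut edges (S→T): {(0,1), (0,2), (0,4), (0,8), (0,9), (10,2), (10,5), (10,9)} total cap 98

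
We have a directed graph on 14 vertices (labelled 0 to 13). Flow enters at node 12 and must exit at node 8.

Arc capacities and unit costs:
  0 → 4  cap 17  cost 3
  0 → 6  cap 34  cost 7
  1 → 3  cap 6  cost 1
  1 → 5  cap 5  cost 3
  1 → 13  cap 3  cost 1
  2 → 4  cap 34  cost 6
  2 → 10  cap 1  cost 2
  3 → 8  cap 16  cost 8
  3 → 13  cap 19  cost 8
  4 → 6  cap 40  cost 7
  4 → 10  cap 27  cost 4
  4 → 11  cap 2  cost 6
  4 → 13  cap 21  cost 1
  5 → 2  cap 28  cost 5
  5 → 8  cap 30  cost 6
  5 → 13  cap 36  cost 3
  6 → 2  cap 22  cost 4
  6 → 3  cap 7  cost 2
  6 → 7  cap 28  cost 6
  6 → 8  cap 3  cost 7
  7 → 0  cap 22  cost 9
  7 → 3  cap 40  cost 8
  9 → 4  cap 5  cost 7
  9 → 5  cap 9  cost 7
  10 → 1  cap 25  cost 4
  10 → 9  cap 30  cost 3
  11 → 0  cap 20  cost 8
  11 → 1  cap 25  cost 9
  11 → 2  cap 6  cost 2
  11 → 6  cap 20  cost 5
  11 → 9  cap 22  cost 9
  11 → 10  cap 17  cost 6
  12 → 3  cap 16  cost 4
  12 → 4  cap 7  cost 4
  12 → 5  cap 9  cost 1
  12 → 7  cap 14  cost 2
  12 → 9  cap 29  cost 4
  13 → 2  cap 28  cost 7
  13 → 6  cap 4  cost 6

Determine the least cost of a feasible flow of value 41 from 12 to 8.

Minimum cost for 41 units: 546

shortest-cost path #1: 12→5→8 push 9 @ unit cost 7 (adds 63)
shortest-cost path #2: 12→3→8 push 16 @ unit cost 12 (adds 192)
shortest-cost path #3: 12→9→5→8 push 9 @ unit cost 17 (adds 153)
shortest-cost path #4: 12→4→6→8 push 3 @ unit cost 18 (adds 54)
shortest-cost path #5: 12→4→10→1→5→8 push 4 @ unit cost 21 (adds 84)
total cost = 546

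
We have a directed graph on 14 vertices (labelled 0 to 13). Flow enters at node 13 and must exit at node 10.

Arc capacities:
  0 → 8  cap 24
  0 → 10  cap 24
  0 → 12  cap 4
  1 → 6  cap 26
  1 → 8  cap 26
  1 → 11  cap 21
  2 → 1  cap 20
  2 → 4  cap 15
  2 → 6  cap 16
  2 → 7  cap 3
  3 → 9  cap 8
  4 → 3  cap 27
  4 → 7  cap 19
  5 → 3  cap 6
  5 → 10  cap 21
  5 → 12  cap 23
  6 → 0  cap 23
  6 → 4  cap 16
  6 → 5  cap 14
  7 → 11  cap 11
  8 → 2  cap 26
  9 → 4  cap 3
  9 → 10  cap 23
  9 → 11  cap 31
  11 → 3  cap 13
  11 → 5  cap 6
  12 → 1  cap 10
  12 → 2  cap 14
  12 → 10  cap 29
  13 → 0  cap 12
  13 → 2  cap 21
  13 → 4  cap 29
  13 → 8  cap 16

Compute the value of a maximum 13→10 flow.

Maximum flow value: 56

augment #1: 13→0→10 bottleneck 12, total now 12
augment #2: 13→2→6→0→10 bottleneck 12, total now 24
augment #3: 13→2→6→5→10 bottleneck 4, total now 28
augment #4: 13→4→3→9→10 bottleneck 8, total now 36
augment #5: 13→2→1→6→5→10 bottleneck 5, total now 41
augment #6: 13→4→7→11→5→10 bottleneck 6, total now 47
augment #7: 13→8→2→1→6→5→10 bottleneck 5, total now 52
augment #8: 13→8→2→1→6→0→12→10 bottleneck 4, total now 56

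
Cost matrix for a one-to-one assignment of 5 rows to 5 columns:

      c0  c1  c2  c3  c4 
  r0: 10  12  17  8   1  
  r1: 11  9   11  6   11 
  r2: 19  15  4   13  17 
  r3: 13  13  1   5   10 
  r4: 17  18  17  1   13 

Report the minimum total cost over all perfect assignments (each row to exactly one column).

optimal assignment: row0→col4 (cost 1), row1→col1 (cost 9), row2→col2 (cost 4), row3→col0 (cost 13), row4→col3 (cost 1)
total = 1 + 9 + 4 + 13 + 1 = 28

Minimum assignment cost: 28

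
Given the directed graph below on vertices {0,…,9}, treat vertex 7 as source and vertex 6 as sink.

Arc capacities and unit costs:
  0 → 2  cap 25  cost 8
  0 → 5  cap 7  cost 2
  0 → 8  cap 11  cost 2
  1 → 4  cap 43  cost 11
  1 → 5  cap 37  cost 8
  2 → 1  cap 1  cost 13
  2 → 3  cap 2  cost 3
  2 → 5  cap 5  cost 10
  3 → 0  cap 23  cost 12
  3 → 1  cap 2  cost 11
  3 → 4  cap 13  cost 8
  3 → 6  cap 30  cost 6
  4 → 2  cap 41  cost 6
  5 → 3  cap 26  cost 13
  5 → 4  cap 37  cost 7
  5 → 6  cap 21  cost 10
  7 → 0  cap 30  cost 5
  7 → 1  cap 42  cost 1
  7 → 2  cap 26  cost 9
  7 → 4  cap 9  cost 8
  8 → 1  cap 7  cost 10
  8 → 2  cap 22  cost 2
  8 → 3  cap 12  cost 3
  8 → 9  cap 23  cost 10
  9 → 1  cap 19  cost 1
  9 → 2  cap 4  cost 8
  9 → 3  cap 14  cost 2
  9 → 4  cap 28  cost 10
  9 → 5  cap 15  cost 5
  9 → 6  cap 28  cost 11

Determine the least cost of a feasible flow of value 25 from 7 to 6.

Minimum cost for 25 units: 426

shortest-cost path #1: 7→0→8→3→6 push 11 @ unit cost 16 (adds 176)
shortest-cost path #2: 7→0→5→6 push 7 @ unit cost 17 (adds 119)
shortest-cost path #3: 7→2→3→6 push 2 @ unit cost 18 (adds 36)
shortest-cost path #4: 7→1→5→6 push 5 @ unit cost 19 (adds 95)
total cost = 426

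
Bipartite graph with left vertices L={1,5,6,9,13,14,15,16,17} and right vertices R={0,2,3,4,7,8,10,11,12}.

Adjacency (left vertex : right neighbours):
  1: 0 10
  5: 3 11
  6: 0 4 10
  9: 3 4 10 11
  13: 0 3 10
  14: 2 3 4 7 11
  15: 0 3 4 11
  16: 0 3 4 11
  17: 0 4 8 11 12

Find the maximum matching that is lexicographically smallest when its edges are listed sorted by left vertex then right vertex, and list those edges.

Lex-smallest maximum matching: {(1,0), (5,3), (6,4), (9,10), (14,2), (15,11), (17,8)}

|M| = 7 (so the lex-smallest maximum matching has 7 edges)
process left vertices in ascending order; for each, take the smallest-labelled available neighbour that still permits 7 edges overall, or leave it unmatched if none does
lex-smallest matching: {1-0, 5-3, 6-4, 9-10, 14-2, 15-11, 17-8}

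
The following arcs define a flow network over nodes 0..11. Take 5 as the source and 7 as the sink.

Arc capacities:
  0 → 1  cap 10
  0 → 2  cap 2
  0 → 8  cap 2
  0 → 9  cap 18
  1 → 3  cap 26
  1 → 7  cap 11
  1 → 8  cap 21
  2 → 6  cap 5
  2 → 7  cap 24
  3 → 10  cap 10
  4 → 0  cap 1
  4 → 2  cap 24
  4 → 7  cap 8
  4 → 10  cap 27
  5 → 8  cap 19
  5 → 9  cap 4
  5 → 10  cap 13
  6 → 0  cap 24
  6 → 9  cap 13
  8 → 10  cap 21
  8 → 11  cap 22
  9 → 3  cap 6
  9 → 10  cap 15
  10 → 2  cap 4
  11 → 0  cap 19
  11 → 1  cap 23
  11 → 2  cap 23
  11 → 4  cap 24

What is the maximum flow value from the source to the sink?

Maximum flow value: 23

augment #1: 5→10→2→7 bottleneck 4, total now 4
augment #2: 5→8→11→1→7 bottleneck 11, total now 15
augment #3: 5→8→11→2→7 bottleneck 8, total now 23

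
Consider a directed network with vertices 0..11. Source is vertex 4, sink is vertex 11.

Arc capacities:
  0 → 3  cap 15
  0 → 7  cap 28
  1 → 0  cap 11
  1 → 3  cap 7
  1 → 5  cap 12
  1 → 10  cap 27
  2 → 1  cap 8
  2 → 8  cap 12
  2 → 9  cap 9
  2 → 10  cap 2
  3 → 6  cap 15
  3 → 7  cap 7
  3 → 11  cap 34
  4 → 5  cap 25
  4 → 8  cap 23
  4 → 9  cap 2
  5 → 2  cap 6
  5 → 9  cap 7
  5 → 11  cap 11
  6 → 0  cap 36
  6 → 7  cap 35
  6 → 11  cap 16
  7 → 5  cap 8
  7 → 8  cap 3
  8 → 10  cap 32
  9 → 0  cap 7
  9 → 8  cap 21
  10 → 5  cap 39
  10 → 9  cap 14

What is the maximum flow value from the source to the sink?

augment #1: 4→5→11 bottleneck 11, total now 11
augment #2: 4→9→0→3→11 bottleneck 2, total now 13
augment #3: 4→5→2→1→3→11 bottleneck 6, total now 19
augment #4: 4→5→9→0→3→11 bottleneck 5, total now 24

Maximum flow value: 24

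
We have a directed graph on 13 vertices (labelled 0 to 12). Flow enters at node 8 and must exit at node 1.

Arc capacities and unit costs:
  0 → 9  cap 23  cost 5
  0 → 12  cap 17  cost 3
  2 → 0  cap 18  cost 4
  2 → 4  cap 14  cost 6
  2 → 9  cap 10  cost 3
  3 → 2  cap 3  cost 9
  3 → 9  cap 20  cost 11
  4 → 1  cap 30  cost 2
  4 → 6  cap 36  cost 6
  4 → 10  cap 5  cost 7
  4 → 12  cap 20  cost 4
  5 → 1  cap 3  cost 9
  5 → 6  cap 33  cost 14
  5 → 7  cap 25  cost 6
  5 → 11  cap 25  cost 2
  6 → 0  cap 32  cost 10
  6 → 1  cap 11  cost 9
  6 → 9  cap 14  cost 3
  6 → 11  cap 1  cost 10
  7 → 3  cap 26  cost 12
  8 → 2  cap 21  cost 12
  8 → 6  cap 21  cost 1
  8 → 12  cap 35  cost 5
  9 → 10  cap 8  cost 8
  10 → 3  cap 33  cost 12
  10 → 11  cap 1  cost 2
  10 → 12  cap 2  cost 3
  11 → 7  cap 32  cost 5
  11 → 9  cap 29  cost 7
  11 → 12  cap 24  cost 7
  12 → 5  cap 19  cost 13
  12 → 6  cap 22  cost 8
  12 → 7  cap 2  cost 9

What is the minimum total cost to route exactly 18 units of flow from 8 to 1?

Minimum cost for 18 units: 250

shortest-cost path #1: 8→6→1 push 11 @ unit cost 10 (adds 110)
shortest-cost path #2: 8→2→4→1 push 7 @ unit cost 20 (adds 140)
total cost = 250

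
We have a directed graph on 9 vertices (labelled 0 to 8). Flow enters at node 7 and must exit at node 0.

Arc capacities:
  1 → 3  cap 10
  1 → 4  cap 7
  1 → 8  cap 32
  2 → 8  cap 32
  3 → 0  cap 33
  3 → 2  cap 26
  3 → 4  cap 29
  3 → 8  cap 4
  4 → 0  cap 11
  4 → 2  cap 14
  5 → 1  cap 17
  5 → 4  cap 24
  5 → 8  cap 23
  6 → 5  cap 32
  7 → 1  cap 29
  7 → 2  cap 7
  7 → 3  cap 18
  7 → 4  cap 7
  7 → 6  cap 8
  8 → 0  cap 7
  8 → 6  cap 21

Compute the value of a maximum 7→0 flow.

Maximum flow value: 46

augment #1: 7→3→0 bottleneck 18, total now 18
augment #2: 7→4→0 bottleneck 7, total now 25
augment #3: 7→1→3→0 bottleneck 10, total now 35
augment #4: 7→1→4→0 bottleneck 4, total now 39
augment #5: 7→1→8→0 bottleneck 7, total now 46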